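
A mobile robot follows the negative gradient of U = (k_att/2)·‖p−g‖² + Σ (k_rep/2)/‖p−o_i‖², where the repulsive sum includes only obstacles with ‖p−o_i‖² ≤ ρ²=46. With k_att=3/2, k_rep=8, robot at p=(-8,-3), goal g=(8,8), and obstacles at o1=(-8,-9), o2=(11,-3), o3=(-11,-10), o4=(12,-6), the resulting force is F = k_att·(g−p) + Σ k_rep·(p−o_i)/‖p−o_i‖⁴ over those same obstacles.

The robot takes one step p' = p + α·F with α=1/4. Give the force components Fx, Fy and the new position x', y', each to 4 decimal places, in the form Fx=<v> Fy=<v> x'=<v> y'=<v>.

Fx=24.0000 Fy=16.5370 x'=-2.0000 y'=1.1343

F_att = 3/2·(g−p) = 3/2·(16,11) = (24.0000,16.5000)
o1: d²=36 ≤ ρ²=46; F_rep = 8·(0,6)/36² = (0.0000,0.0370)
o2: d²=361 > ρ²=46 → inactive
o3: d²=58 > ρ²=46 → inactive
o4: d²=409 > ρ²=46 → inactive
F = F_att + ΣF_rep = (24.0000,16.5370)
p' = p + 1/4·F = (-2.0000,1.1343)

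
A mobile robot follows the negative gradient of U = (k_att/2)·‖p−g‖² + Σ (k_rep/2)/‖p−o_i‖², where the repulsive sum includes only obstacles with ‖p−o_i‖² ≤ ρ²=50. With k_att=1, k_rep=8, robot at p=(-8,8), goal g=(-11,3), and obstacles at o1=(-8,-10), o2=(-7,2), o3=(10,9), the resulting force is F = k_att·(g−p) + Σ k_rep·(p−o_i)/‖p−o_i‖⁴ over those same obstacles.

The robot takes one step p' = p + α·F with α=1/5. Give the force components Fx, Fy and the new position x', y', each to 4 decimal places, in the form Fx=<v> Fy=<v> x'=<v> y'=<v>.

Fx=-3.0058 Fy=-4.9649 x'=-8.6012 y'=7.0070

F_att = 1·(g−p) = 1·(-3,-5) = (-3.0000,-5.0000)
o1: d²=324 > ρ²=50 → inactive
o2: d²=37 ≤ ρ²=50; F_rep = 8·(-1,6)/37² = (-0.0058,0.0351)
o3: d²=325 > ρ²=50 → inactive
F = F_att + ΣF_rep = (-3.0058,-4.9649)
p' = p + 1/5·F = (-8.6012,7.0070)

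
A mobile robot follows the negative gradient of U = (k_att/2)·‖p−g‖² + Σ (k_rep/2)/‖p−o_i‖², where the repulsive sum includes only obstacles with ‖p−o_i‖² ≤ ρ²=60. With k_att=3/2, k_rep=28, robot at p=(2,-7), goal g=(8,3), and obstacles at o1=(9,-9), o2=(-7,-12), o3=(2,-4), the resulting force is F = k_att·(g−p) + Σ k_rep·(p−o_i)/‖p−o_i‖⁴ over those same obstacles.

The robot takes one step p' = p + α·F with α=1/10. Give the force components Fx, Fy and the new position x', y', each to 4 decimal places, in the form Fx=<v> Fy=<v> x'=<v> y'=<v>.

Fx=8.9302 Fy=13.9829 x'=2.8930 y'=-5.6017

F_att = 3/2·(g−p) = 3/2·(6,10) = (9.0000,15.0000)
o1: d²=53 ≤ ρ²=60; F_rep = 28·(-7,2)/53² = (-0.0698,0.0199)
o2: d²=106 > ρ²=60 → inactive
o3: d²=9 ≤ ρ²=60; F_rep = 28·(0,-3)/9² = (0.0000,-1.0370)
F = F_att + ΣF_rep = (8.9302,13.9829)
p' = p + 1/10·F = (2.8930,-5.6017)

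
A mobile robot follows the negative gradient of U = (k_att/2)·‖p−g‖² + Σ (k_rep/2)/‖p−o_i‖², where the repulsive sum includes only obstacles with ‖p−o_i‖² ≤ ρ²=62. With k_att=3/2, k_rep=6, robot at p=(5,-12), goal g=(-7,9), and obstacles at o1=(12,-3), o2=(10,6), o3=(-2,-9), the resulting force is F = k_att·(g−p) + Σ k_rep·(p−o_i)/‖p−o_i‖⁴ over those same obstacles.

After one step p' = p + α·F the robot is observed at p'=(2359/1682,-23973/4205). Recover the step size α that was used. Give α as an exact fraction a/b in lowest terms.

α = 1/5

F_att = 3/2·(g−p) = 3/2·(-12,21) = (-18.0000,31.5000)
o1: d²=130 > ρ²=62 → inactive
o2: d²=349 > ρ²=62 → inactive
o3: d²=58 ≤ ρ²=62; F_rep = 6·(7,-3)/58² = (0.0125,-0.0054)
F = F_att + ΣF_rep = (-17.9875,31.4946)
Δp = p'−p = (-3.5975,6.2989); α = Δx/Fx = (-6051/1682) / (-30255/1682) = 1/5
check: Δy/Fy = (26487/4205) / (26487/841) = 1/5 ✓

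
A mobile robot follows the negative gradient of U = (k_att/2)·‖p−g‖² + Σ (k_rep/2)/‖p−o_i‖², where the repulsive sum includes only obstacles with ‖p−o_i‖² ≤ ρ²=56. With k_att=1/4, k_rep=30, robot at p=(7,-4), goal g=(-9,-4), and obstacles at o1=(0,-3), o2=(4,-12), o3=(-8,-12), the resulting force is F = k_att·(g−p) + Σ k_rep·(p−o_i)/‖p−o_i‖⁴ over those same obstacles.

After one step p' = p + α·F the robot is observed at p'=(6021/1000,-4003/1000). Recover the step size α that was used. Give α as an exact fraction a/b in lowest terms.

α = 1/4

F_att = 1/4·(g−p) = 1/4·(-16,0) = (-4.0000,0.0000)
o1: d²=50 ≤ ρ²=56; F_rep = 30·(7,-1)/50² = (0.0840,-0.0120)
o2: d²=73 > ρ²=56 → inactive
o3: d²=289 > ρ²=56 → inactive
F = F_att + ΣF_rep = (-3.9160,-0.0120)
Δp = p'−p = (-0.9790,-0.0030); α = Δx/Fx = (-979/1000) / (-979/250) = 1/4
check: Δy/Fy = (-3/1000) / (-3/250) = 1/4 ✓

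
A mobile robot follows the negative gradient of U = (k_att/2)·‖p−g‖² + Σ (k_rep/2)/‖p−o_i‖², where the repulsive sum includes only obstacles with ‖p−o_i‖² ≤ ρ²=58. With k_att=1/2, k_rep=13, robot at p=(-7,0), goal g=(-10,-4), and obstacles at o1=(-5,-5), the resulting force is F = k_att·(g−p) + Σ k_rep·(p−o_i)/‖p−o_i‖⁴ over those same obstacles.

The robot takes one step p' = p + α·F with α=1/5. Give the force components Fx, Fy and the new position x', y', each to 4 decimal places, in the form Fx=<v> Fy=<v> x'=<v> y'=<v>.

Fx=-1.5309 Fy=-1.9227 x'=-7.3062 y'=-0.3845

F_att = 1/2·(g−p) = 1/2·(-3,-4) = (-1.5000,-2.0000)
o1: d²=29 ≤ ρ²=58; F_rep = 13·(-2,5)/29² = (-0.0309,0.0773)
F = F_att + ΣF_rep = (-1.5309,-1.9227)
p' = p + 1/5·F = (-7.3062,-0.3845)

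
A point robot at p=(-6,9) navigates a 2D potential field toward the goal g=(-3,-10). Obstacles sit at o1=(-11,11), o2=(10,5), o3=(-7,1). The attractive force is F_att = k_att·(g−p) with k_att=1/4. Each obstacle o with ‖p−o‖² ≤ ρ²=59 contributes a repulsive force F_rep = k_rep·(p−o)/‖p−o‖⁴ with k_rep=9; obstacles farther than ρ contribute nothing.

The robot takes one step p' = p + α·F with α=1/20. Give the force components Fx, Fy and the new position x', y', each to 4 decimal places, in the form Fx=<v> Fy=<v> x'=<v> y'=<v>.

F_att = 1/4·(g−p) = 1/4·(3,-19) = (0.7500,-4.7500)
o1: d²=29 ≤ ρ²=59; F_rep = 9·(5,-2)/29² = (0.0535,-0.0214)
o2: d²=272 > ρ²=59 → inactive
o3: d²=65 > ρ²=59 → inactive
F = F_att + ΣF_rep = (0.8035,-4.7714)
p' = p + 1/20·F = (-5.9598,8.7614)

Fx=0.8035 Fy=-4.7714 x'=-5.9598 y'=8.7614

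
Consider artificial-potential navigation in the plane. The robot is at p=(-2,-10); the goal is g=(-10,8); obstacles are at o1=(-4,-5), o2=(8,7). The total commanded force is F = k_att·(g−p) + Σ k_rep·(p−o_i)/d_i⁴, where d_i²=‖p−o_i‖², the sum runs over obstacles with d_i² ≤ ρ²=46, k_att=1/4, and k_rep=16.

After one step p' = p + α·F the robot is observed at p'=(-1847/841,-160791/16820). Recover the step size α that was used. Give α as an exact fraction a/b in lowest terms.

α = 1/10

F_att = 1/4·(g−p) = 1/4·(-8,18) = (-2.0000,4.5000)
o1: d²=29 ≤ ρ²=46; F_rep = 16·(2,-5)/29² = (0.0380,-0.0951)
o2: d²=389 > ρ²=46 → inactive
F = F_att + ΣF_rep = (-1.9620,4.4049)
Δp = p'−p = (-0.1962,0.4405); α = Δx/Fx = (-165/841) / (-1650/841) = 1/10
check: Δy/Fy = (7409/16820) / (7409/1682) = 1/10 ✓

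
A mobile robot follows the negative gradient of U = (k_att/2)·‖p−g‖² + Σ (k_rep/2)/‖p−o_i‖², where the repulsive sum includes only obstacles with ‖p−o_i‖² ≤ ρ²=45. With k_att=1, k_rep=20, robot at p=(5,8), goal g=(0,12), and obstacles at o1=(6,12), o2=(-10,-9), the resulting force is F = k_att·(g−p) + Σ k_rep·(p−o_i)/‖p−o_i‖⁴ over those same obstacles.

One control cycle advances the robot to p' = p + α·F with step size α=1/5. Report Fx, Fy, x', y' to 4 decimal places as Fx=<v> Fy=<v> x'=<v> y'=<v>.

Fx=-5.0692 Fy=3.7232 x'=3.9862 y'=8.7446

F_att = 1·(g−p) = 1·(-5,4) = (-5.0000,4.0000)
o1: d²=17 ≤ ρ²=45; F_rep = 20·(-1,-4)/17² = (-0.0692,-0.2768)
o2: d²=514 > ρ²=45 → inactive
F = F_att + ΣF_rep = (-5.0692,3.7232)
p' = p + 1/5·F = (3.9862,8.7446)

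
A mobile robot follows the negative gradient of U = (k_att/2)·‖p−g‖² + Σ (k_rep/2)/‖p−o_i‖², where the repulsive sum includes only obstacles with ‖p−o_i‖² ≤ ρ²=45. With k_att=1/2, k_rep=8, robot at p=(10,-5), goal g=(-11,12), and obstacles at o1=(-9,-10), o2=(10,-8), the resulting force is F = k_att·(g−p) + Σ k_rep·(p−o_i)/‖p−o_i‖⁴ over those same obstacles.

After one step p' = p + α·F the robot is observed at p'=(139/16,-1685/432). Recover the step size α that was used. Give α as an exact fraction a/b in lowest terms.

F_att = 1/2·(g−p) = 1/2·(-21,17) = (-10.5000,8.5000)
o1: d²=386 > ρ²=45 → inactive
o2: d²=9 ≤ ρ²=45; F_rep = 8·(0,3)/9² = (0.0000,0.2963)
F = F_att + ΣF_rep = (-10.5000,8.7963)
Δp = p'−p = (-1.3125,1.0995); α = Δx/Fx = (-21/16) / (-21/2) = 1/8
check: Δy/Fy = (475/432) / (475/54) = 1/8 ✓

α = 1/8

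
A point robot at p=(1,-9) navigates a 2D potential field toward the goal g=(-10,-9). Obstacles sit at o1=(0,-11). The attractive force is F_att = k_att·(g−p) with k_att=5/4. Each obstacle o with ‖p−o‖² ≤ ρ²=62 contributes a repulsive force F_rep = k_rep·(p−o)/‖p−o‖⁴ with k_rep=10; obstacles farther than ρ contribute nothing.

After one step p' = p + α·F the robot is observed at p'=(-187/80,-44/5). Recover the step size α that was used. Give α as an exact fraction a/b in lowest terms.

F_att = 5/4·(g−p) = 5/4·(-11,0) = (-13.7500,0.0000)
o1: d²=5 ≤ ρ²=62; F_rep = 10·(1,2)/5² = (0.4000,0.8000)
F = F_att + ΣF_rep = (-13.3500,0.8000)
Δp = p'−p = (-3.3375,0.2000); α = Δx/Fx = (-267/80) / (-267/20) = 1/4
check: Δy/Fy = (1/5) / (4/5) = 1/4 ✓

α = 1/4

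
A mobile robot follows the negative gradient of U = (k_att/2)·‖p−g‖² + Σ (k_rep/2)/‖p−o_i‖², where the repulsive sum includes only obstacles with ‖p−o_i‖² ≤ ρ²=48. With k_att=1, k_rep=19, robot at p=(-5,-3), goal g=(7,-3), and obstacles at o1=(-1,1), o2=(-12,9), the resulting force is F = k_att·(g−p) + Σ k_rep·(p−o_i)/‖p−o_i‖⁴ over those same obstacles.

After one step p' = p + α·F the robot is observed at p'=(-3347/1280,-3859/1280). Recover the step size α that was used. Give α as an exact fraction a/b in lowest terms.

F_att = 1·(g−p) = 1·(12,0) = (12.0000,0.0000)
o1: d²=32 ≤ ρ²=48; F_rep = 19·(-4,-4)/32² = (-0.0742,-0.0742)
o2: d²=193 > ρ²=48 → inactive
F = F_att + ΣF_rep = (11.9258,-0.0742)
Δp = p'−p = (2.3852,-0.0148); α = Δx/Fx = (3053/1280) / (3053/256) = 1/5
check: Δy/Fy = (-19/1280) / (-19/256) = 1/5 ✓

α = 1/5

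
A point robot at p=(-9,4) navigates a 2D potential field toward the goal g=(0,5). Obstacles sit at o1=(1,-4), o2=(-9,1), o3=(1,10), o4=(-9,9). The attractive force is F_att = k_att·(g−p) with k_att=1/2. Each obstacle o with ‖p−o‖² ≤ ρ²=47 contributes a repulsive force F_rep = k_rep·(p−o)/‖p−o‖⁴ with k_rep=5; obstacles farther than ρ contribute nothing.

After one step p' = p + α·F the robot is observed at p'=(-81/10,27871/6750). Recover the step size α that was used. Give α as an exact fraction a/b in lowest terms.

α = 1/5

F_att = 1/2·(g−p) = 1/2·(9,1) = (4.5000,0.5000)
o1: d²=164 > ρ²=47 → inactive
o2: d²=9 ≤ ρ²=47; F_rep = 5·(0,3)/9² = (0.0000,0.1852)
o3: d²=136 > ρ²=47 → inactive
o4: d²=25 ≤ ρ²=47; F_rep = 5·(0,-5)/25² = (0.0000,-0.0400)
F = F_att + ΣF_rep = (4.5000,0.6452)
Δp = p'−p = (0.9000,0.1290); α = Δx/Fx = (9/10) / (9/2) = 1/5
check: Δy/Fy = (871/6750) / (871/1350) = 1/5 ✓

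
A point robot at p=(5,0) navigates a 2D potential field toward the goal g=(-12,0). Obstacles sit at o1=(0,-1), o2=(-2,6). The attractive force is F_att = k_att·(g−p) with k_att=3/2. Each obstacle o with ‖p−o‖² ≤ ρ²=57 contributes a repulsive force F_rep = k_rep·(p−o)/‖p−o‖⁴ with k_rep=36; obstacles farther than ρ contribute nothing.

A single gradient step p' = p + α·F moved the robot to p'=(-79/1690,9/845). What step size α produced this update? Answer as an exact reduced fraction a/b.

F_att = 3/2·(g−p) = 3/2·(-17,0) = (-25.5000,0.0000)
o1: d²=26 ≤ ρ²=57; F_rep = 36·(5,1)/26² = (0.2663,0.0533)
o2: d²=85 > ρ²=57 → inactive
F = F_att + ΣF_rep = (-25.2337,0.0533)
Δp = p'−p = (-5.0467,0.0107); α = Δx/Fx = (-8529/1690) / (-8529/338) = 1/5
check: Δy/Fy = (9/845) / (9/169) = 1/5 ✓

α = 1/5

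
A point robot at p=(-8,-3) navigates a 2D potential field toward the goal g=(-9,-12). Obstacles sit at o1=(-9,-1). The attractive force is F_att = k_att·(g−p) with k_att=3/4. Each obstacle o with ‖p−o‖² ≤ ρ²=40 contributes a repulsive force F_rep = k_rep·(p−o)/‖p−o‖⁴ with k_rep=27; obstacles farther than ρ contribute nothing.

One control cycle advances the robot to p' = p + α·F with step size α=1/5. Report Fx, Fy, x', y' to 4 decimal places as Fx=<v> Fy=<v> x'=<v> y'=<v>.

Fx=0.3300 Fy=-8.9100 x'=-7.9340 y'=-4.7820

F_att = 3/4·(g−p) = 3/4·(-1,-9) = (-0.7500,-6.7500)
o1: d²=5 ≤ ρ²=40; F_rep = 27·(1,-2)/5² = (1.0800,-2.1600)
F = F_att + ΣF_rep = (0.3300,-8.9100)
p' = p + 1/5·F = (-7.9340,-4.7820)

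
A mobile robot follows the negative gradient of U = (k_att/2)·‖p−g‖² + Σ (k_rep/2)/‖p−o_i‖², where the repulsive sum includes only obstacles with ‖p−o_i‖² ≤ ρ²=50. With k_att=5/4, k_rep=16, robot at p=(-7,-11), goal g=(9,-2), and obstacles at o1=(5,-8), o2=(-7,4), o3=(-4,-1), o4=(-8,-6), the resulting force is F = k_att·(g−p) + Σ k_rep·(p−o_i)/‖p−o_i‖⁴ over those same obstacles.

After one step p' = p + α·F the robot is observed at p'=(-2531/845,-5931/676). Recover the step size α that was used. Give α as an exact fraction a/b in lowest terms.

F_att = 5/4·(g−p) = 5/4·(16,9) = (20.0000,11.2500)
o1: d²=153 > ρ²=50 → inactive
o2: d²=225 > ρ²=50 → inactive
o3: d²=109 > ρ²=50 → inactive
o4: d²=26 ≤ ρ²=50; F_rep = 16·(1,-5)/26² = (0.0237,-0.1183)
F = F_att + ΣF_rep = (20.0237,11.1317)
Δp = p'−p = (4.0047,2.2263); α = Δx/Fx = (3384/845) / (3384/169) = 1/5
check: Δy/Fy = (1505/676) / (7525/676) = 1/5 ✓

α = 1/5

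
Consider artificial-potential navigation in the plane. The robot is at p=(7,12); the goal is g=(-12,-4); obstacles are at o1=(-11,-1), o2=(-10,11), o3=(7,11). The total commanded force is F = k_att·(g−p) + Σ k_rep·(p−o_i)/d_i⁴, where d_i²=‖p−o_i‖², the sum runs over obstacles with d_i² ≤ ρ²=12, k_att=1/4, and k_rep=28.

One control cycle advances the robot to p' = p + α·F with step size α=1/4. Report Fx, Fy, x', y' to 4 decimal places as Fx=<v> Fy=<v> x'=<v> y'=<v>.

Fx=-4.7500 Fy=24.0000 x'=5.8125 y'=18.0000

F_att = 1/4·(g−p) = 1/4·(-19,-16) = (-4.7500,-4.0000)
o1: d²=493 > ρ²=12 → inactive
o2: d²=290 > ρ²=12 → inactive
o3: d²=1 ≤ ρ²=12; F_rep = 28·(0,1)/1² = (0.0000,28.0000)
F = F_att + ΣF_rep = (-4.7500,24.0000)
p' = p + 1/4·F = (5.8125,18.0000)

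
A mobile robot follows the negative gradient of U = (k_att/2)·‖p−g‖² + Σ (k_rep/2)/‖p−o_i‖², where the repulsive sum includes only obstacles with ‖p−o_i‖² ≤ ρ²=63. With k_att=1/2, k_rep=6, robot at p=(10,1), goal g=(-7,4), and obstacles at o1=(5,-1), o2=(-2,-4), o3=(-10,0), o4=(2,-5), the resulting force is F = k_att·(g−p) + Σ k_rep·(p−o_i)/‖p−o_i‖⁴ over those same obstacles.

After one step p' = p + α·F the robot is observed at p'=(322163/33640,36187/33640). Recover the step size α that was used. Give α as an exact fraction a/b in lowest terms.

F_att = 1/2·(g−p) = 1/2·(-17,3) = (-8.5000,1.5000)
o1: d²=29 ≤ ρ²=63; F_rep = 6·(5,2)/29² = (0.0357,0.0143)
o2: d²=169 > ρ²=63 → inactive
o3: d²=401 > ρ²=63 → inactive
o4: d²=100 > ρ²=63 → inactive
F = F_att + ΣF_rep = (-8.4643,1.5143)
Δp = p'−p = (-0.4232,0.0757); α = Δx/Fx = (-14237/33640) / (-14237/1682) = 1/20
check: Δy/Fy = (2547/33640) / (2547/1682) = 1/20 ✓

α = 1/20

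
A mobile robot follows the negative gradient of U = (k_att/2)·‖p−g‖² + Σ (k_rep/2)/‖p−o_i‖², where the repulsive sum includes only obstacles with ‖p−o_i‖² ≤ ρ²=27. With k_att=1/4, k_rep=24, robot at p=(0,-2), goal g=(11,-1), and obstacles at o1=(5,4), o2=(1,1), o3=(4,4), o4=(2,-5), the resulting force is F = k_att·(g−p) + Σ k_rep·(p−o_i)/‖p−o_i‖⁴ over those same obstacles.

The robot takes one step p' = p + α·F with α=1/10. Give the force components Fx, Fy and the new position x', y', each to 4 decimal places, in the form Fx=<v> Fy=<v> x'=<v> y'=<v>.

F_att = 1/4·(g−p) = 1/4·(11,1) = (2.7500,0.2500)
o1: d²=61 > ρ²=27 → inactive
o2: d²=10 ≤ ρ²=27; F_rep = 24·(-1,-3)/10² = (-0.2400,-0.7200)
o3: d²=52 > ρ²=27 → inactive
o4: d²=13 ≤ ρ²=27; F_rep = 24·(-2,3)/13² = (-0.2840,0.4260)
F = F_att + ΣF_rep = (2.2260,-0.0440)
p' = p + 1/10·F = (0.2226,-2.0044)

Fx=2.2260 Fy=-0.0440 x'=0.2226 y'=-2.0044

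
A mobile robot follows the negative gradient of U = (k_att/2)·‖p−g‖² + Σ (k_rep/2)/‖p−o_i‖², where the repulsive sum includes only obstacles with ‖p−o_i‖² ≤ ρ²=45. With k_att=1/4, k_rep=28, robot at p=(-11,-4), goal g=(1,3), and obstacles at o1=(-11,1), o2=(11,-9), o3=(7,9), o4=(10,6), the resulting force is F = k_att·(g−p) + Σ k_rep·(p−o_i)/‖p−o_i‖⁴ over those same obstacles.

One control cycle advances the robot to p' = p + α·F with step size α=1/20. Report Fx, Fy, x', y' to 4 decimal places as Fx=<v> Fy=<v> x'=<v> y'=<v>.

F_att = 1/4·(g−p) = 1/4·(12,7) = (3.0000,1.7500)
o1: d²=25 ≤ ρ²=45; F_rep = 28·(0,-5)/25² = (0.0000,-0.2240)
o2: d²=509 > ρ²=45 → inactive
o3: d²=493 > ρ²=45 → inactive
o4: d²=541 > ρ²=45 → inactive
F = F_att + ΣF_rep = (3.0000,1.5260)
p' = p + 1/20·F = (-10.8500,-3.9237)

Fx=3.0000 Fy=1.5260 x'=-10.8500 y'=-3.9237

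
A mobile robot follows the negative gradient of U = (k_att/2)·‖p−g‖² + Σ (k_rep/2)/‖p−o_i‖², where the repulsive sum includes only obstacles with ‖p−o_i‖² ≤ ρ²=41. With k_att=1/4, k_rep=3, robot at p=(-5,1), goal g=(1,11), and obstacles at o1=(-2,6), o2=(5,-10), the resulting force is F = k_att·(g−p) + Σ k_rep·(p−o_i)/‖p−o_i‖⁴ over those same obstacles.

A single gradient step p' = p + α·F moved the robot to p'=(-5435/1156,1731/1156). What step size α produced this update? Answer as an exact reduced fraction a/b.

F_att = 1/4·(g−p) = 1/4·(6,10) = (1.5000,2.5000)
o1: d²=34 ≤ ρ²=41; F_rep = 3·(-3,-5)/34² = (-0.0078,-0.0130)
o2: d²=221 > ρ²=41 → inactive
F = F_att + ΣF_rep = (1.4922,2.4870)
Δp = p'−p = (0.2984,0.4974); α = Δx/Fx = (345/1156) / (1725/1156) = 1/5
check: Δy/Fy = (575/1156) / (2875/1156) = 1/5 ✓

α = 1/5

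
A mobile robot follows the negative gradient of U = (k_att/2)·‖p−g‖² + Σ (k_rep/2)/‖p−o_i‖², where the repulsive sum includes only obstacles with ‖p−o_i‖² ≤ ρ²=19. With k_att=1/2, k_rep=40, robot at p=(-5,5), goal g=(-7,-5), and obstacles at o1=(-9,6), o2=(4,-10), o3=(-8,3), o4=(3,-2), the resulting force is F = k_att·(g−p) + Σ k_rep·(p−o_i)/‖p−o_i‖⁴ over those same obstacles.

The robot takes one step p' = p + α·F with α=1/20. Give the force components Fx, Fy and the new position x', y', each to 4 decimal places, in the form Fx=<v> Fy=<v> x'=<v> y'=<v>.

F_att = 1/2·(g−p) = 1/2·(-2,-10) = (-1.0000,-5.0000)
o1: d²=17 ≤ ρ²=19; F_rep = 40·(4,-1)/17² = (0.5536,-0.1384)
o2: d²=306 > ρ²=19 → inactive
o3: d²=13 ≤ ρ²=19; F_rep = 40·(3,2)/13² = (0.7101,0.4734)
o4: d²=113 > ρ²=19 → inactive
F = F_att + ΣF_rep = (0.2637,-4.6650)
p' = p + 1/20·F = (-4.9868,4.7667)

Fx=0.2637 Fy=-4.6650 x'=-4.9868 y'=4.7667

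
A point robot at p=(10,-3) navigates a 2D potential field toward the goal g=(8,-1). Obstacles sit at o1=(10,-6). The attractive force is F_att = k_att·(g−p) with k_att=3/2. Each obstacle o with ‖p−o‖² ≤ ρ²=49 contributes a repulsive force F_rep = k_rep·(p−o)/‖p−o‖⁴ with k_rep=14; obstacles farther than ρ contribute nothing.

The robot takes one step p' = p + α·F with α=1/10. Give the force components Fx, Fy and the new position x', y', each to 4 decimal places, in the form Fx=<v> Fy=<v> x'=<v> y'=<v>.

F_att = 3/2·(g−p) = 3/2·(-2,2) = (-3.0000,3.0000)
o1: d²=9 ≤ ρ²=49; F_rep = 14·(0,3)/9² = (0.0000,0.5185)
F = F_att + ΣF_rep = (-3.0000,3.5185)
p' = p + 1/10·F = (9.7000,-2.6481)

Fx=-3.0000 Fy=3.5185 x'=9.7000 y'=-2.6481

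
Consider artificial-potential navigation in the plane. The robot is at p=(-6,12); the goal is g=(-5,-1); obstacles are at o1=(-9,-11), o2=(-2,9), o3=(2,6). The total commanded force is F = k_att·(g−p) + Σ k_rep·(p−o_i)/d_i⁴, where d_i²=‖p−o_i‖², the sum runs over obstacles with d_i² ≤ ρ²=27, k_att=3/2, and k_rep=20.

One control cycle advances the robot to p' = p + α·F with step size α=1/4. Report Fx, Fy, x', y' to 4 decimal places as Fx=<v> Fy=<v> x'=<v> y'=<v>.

F_att = 3/2·(g−p) = 3/2·(1,-13) = (1.5000,-19.5000)
o1: d²=538 > ρ²=27 → inactive
o2: d²=25 ≤ ρ²=27; F_rep = 20·(-4,3)/25² = (-0.1280,0.0960)
o3: d²=100 > ρ²=27 → inactive
F = F_att + ΣF_rep = (1.3720,-19.4040)
p' = p + 1/4·F = (-5.6570,7.1490)

Fx=1.3720 Fy=-19.4040 x'=-5.6570 y'=7.1490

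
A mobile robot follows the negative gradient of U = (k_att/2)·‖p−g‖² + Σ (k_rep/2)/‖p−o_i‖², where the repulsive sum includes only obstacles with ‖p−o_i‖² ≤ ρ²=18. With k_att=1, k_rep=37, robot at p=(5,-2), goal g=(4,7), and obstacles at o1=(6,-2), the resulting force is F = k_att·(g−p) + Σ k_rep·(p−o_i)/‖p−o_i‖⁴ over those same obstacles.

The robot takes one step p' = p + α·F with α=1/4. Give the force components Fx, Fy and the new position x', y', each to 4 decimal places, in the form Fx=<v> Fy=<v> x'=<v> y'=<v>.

F_att = 1·(g−p) = 1·(-1,9) = (-1.0000,9.0000)
o1: d²=1 ≤ ρ²=18; F_rep = 37·(-1,0)/1² = (-37.0000,0.0000)
F = F_att + ΣF_rep = (-38.0000,9.0000)
p' = p + 1/4·F = (-4.5000,0.2500)

Fx=-38.0000 Fy=9.0000 x'=-4.5000 y'=0.2500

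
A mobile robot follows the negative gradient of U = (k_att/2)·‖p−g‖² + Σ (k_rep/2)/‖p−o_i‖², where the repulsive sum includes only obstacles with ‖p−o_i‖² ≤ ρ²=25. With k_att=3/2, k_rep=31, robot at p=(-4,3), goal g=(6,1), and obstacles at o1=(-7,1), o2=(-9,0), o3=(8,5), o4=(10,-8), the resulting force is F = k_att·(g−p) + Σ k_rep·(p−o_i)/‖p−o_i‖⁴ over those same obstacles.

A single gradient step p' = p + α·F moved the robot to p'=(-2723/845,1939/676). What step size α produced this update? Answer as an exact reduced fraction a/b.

α = 1/20

F_att = 3/2·(g−p) = 3/2·(10,-2) = (15.0000,-3.0000)
o1: d²=13 ≤ ρ²=25; F_rep = 31·(3,2)/13² = (0.5503,0.3669)
o2: d²=34 > ρ²=25 → inactive
o3: d²=148 > ρ²=25 → inactive
o4: d²=317 > ρ²=25 → inactive
F = F_att + ΣF_rep = (15.5503,-2.6331)
Δp = p'−p = (0.7775,-0.1317); α = Δx/Fx = (657/845) / (2628/169) = 1/20
check: Δy/Fy = (-89/676) / (-445/169) = 1/20 ✓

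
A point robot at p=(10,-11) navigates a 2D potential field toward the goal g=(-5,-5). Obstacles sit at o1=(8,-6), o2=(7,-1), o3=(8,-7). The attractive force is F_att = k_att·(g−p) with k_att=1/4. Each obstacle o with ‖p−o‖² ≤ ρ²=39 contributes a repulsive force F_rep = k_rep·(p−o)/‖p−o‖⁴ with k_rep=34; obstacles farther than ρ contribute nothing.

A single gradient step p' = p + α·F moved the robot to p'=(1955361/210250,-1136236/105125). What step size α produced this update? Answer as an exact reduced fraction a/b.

α = 1/5

F_att = 1/4·(g−p) = 1/4·(-15,6) = (-3.7500,1.5000)
o1: d²=29 ≤ ρ²=39; F_rep = 34·(2,-5)/29² = (0.0809,-0.2021)
o2: d²=109 > ρ²=39 → inactive
o3: d²=20 ≤ ρ²=39; F_rep = 34·(2,-4)/20² = (0.1700,-0.3400)
F = F_att + ΣF_rep = (-3.4991,0.9579)
Δp = p'−p = (-0.6998,0.1916); α = Δx/Fx = (-147139/210250) / (-147139/42050) = 1/5
check: Δy/Fy = (20139/105125) / (20139/21025) = 1/5 ✓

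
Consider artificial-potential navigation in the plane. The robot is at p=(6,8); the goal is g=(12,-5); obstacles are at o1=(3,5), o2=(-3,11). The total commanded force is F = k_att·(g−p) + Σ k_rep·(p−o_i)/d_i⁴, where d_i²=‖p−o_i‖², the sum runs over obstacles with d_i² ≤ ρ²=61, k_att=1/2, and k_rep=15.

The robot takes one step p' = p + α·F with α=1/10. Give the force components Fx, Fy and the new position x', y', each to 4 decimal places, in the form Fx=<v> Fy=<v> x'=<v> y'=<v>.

F_att = 1/2·(g−p) = 1/2·(6,-13) = (3.0000,-6.5000)
o1: d²=18 ≤ ρ²=61; F_rep = 15·(3,3)/18² = (0.1389,0.1389)
o2: d²=90 > ρ²=61 → inactive
F = F_att + ΣF_rep = (3.1389,-6.3611)
p' = p + 1/10·F = (6.3139,7.3639)

Fx=3.1389 Fy=-6.3611 x'=6.3139 y'=7.3639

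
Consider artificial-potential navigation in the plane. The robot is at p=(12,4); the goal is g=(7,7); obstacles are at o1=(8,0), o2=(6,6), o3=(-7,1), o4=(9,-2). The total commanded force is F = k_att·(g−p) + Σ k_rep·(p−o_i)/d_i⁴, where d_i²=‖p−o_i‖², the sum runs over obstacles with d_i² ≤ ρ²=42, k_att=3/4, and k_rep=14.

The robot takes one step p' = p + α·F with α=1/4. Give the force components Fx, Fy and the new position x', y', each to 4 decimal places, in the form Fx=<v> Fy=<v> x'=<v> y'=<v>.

Fx=-3.6428 Fy=2.2872 x'=11.0893 y'=4.5718

F_att = 3/4·(g−p) = 3/4·(-5,3) = (-3.7500,2.2500)
o1: d²=32 ≤ ρ²=42; F_rep = 14·(4,4)/32² = (0.0547,0.0547)
o2: d²=40 ≤ ρ²=42; F_rep = 14·(6,-2)/40² = (0.0525,-0.0175)
o3: d²=370 > ρ²=42 → inactive
o4: d²=45 > ρ²=42 → inactive
F = F_att + ΣF_rep = (-3.6428,2.2872)
p' = p + 1/4·F = (11.0893,4.5718)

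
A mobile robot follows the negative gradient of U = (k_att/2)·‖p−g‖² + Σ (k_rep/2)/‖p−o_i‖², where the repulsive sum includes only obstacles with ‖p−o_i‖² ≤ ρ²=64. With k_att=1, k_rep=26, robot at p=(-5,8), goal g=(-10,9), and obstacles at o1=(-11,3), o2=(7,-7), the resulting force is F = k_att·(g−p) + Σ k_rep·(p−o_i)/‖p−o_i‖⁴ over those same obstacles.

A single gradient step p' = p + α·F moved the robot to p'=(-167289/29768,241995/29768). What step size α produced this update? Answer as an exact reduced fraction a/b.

F_att = 1·(g−p) = 1·(-5,1) = (-5.0000,1.0000)
o1: d²=61 ≤ ρ²=64; F_rep = 26·(6,5)/61² = (0.0419,0.0349)
o2: d²=369 > ρ²=64 → inactive
F = F_att + ΣF_rep = (-4.9581,1.0349)
Δp = p'−p = (-0.6198,0.1294); α = Δx/Fx = (-18449/29768) / (-18449/3721) = 1/8
check: Δy/Fy = (3851/29768) / (3851/3721) = 1/8 ✓

α = 1/8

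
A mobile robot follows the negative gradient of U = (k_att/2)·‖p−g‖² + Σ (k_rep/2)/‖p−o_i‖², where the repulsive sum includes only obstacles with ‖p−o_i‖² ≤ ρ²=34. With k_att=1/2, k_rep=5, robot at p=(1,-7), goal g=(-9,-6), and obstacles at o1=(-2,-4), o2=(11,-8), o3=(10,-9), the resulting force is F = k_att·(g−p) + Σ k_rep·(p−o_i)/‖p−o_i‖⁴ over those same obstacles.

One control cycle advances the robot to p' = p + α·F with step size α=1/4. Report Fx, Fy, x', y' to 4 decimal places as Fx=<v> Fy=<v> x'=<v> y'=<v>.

Fx=-4.9537 Fy=0.4537 x'=-0.2384 y'=-6.8866

F_att = 1/2·(g−p) = 1/2·(-10,1) = (-5.0000,0.5000)
o1: d²=18 ≤ ρ²=34; F_rep = 5·(3,-3)/18² = (0.0463,-0.0463)
o2: d²=101 > ρ²=34 → inactive
o3: d²=85 > ρ²=34 → inactive
F = F_att + ΣF_rep = (-4.9537,0.4537)
p' = p + 1/4·F = (-0.2384,-6.8866)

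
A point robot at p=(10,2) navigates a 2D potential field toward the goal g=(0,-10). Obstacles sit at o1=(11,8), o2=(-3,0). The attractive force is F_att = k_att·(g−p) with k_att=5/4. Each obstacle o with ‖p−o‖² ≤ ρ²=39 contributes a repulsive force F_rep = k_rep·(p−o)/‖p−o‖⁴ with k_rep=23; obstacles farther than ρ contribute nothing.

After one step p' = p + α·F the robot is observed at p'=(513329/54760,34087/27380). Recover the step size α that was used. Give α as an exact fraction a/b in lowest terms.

F_att = 5/4·(g−p) = 5/4·(-10,-12) = (-12.5000,-15.0000)
o1: d²=37 ≤ ρ²=39; F_rep = 23·(-1,-6)/37² = (-0.0168,-0.1008)
o2: d²=173 > ρ²=39 → inactive
F = F_att + ΣF_rep = (-12.5168,-15.1008)
Δp = p'−p = (-0.6258,-0.7550); α = Δx/Fx = (-34271/54760) / (-34271/2738) = 1/20
check: Δy/Fy = (-20673/27380) / (-20673/1369) = 1/20 ✓

α = 1/20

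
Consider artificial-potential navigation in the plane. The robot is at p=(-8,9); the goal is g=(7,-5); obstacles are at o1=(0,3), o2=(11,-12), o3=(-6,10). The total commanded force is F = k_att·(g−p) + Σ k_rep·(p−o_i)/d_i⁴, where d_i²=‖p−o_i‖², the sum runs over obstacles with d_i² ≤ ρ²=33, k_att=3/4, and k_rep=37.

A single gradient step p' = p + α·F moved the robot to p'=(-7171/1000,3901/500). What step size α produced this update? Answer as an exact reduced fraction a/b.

α = 1/10

F_att = 3/4·(g−p) = 3/4·(15,-14) = (11.2500,-10.5000)
o1: d²=100 > ρ²=33 → inactive
o2: d²=802 > ρ²=33 → inactive
o3: d²=5 ≤ ρ²=33; F_rep = 37·(-2,-1)/5² = (-2.9600,-1.4800)
F = F_att + ΣF_rep = (8.2900,-11.9800)
Δp = p'−p = (0.8290,-1.1980); α = Δx/Fx = (829/1000) / (829/100) = 1/10
check: Δy/Fy = (-599/500) / (-599/50) = 1/10 ✓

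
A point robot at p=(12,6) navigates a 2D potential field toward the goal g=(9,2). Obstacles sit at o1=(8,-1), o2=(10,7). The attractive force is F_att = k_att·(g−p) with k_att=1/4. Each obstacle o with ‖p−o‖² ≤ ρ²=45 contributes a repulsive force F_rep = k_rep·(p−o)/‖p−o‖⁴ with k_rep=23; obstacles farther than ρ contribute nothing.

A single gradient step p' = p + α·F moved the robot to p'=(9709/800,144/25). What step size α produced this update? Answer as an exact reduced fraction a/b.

α = 1/8

F_att = 1/4·(g−p) = 1/4·(-3,-4) = (-0.7500,-1.0000)
o1: d²=65 > ρ²=45 → inactive
o2: d²=5 ≤ ρ²=45; F_rep = 23·(2,-1)/5² = (1.8400,-0.9200)
F = F_att + ΣF_rep = (1.0900,-1.9200)
Δp = p'−p = (0.1363,-0.2400); α = Δx/Fx = (109/800) / (109/100) = 1/8
check: Δy/Fy = (-6/25) / (-48/25) = 1/8 ✓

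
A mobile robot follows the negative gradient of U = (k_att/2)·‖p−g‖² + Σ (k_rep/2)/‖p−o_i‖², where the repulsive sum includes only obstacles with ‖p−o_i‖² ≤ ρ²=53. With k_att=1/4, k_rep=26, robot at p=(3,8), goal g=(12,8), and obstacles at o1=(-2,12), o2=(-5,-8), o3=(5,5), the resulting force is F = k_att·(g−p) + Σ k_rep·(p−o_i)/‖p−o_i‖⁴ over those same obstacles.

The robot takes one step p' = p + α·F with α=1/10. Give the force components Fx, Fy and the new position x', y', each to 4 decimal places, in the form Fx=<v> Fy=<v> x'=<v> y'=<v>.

F_att = 1/4·(g−p) = 1/4·(9,0) = (2.2500,0.0000)
o1: d²=41 ≤ ρ²=53; F_rep = 26·(5,-4)/41² = (0.0773,-0.0619)
o2: d²=320 > ρ²=53 → inactive
o3: d²=13 ≤ ρ²=53; F_rep = 26·(-2,3)/13² = (-0.3077,0.4615)
F = F_att + ΣF_rep = (2.0196,0.3997)
p' = p + 1/10·F = (3.2020,8.0400)

Fx=2.0196 Fy=0.3997 x'=3.2020 y'=8.0400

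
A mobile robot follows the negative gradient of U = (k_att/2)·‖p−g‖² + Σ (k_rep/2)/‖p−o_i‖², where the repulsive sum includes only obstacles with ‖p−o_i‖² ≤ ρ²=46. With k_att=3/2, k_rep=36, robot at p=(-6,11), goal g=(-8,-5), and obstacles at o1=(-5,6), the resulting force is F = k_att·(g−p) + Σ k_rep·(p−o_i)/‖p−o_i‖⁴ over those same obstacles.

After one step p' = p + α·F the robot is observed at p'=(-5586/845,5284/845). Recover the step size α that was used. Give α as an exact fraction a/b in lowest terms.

F_att = 3/2·(g−p) = 3/2·(-2,-16) = (-3.0000,-24.0000)
o1: d²=26 ≤ ρ²=46; F_rep = 36·(-1,5)/26² = (-0.0533,0.2663)
F = F_att + ΣF_rep = (-3.0533,-23.7337)
Δp = p'−p = (-0.6107,-4.7467); α = Δx/Fx = (-516/845) / (-516/169) = 1/5
check: Δy/Fy = (-4011/845) / (-4011/169) = 1/5 ✓

α = 1/5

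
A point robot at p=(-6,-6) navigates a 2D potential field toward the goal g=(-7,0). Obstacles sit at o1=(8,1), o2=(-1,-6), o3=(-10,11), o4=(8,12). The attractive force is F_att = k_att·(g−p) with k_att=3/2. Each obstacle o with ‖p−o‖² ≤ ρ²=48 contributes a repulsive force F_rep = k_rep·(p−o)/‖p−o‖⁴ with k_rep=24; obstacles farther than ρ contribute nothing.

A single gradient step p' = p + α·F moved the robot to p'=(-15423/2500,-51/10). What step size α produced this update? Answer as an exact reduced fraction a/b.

α = 1/10

F_att = 3/2·(g−p) = 3/2·(-1,6) = (-1.5000,9.0000)
o1: d²=245 > ρ²=48 → inactive
o2: d²=25 ≤ ρ²=48; F_rep = 24·(-5,0)/25² = (-0.1920,0.0000)
o3: d²=305 > ρ²=48 → inactive
o4: d²=520 > ρ²=48 → inactive
F = F_att + ΣF_rep = (-1.6920,9.0000)
Δp = p'−p = (-0.1692,0.9000); α = Δx/Fx = (-423/2500) / (-423/250) = 1/10
check: Δy/Fy = (9/10) / (9) = 1/10 ✓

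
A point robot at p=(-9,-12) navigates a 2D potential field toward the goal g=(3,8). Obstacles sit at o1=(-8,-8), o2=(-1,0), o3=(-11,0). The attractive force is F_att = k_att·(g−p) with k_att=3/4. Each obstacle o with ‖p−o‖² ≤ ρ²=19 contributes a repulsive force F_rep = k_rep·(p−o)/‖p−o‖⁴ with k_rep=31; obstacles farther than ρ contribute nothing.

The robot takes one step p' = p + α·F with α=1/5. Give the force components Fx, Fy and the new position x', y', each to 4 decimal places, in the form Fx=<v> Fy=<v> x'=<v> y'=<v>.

Fx=8.8927 Fy=14.5709 x'=-7.2215 y'=-9.0858

F_att = 3/4·(g−p) = 3/4·(12,20) = (9.0000,15.0000)
o1: d²=17 ≤ ρ²=19; F_rep = 31·(-1,-4)/17² = (-0.1073,-0.4291)
o2: d²=208 > ρ²=19 → inactive
o3: d²=148 > ρ²=19 → inactive
F = F_att + ΣF_rep = (8.8927,14.5709)
p' = p + 1/5·F = (-7.2215,-9.0858)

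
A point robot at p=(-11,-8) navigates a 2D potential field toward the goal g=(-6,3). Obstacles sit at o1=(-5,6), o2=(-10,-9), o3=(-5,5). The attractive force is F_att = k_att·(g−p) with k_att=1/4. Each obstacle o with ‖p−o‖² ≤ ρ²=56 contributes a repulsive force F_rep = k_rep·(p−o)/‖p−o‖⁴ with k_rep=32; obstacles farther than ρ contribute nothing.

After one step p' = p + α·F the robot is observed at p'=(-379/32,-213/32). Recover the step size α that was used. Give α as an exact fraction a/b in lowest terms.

F_att = 1/4·(g−p) = 1/4·(5,11) = (1.2500,2.7500)
o1: d²=232 > ρ²=56 → inactive
o2: d²=2 ≤ ρ²=56; F_rep = 32·(-1,1)/2² = (-8.0000,8.0000)
o3: d²=205 > ρ²=56 → inactive
F = F_att + ΣF_rep = (-6.7500,10.7500)
Δp = p'−p = (-0.8438,1.3438); α = Δx/Fx = (-27/32) / (-27/4) = 1/8
check: Δy/Fy = (43/32) / (43/4) = 1/8 ✓

α = 1/8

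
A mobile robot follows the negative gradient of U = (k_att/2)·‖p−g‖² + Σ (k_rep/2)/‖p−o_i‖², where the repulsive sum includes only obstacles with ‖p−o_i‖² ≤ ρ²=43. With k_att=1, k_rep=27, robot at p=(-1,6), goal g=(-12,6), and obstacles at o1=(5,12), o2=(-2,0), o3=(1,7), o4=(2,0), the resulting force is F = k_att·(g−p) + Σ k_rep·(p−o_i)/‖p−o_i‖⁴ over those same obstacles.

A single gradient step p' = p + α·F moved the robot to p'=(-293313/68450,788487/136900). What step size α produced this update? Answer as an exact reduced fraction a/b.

α = 1/4

F_att = 1·(g−p) = 1·(-11,0) = (-11.0000,0.0000)
o1: d²=72 > ρ²=43 → inactive
o2: d²=37 ≤ ρ²=43; F_rep = 27·(1,6)/37² = (0.0197,0.1183)
o3: d²=5 ≤ ρ²=43; F_rep = 27·(-2,-1)/5² = (-2.1600,-1.0800)
o4: d²=45 > ρ²=43 → inactive
F = F_att + ΣF_rep = (-13.1403,-0.9617)
Δp = p'−p = (-3.2851,-0.2404); α = Δx/Fx = (-224863/68450) / (-449726/34225) = 1/4
check: Δy/Fy = (-32913/136900) / (-32913/34225) = 1/4 ✓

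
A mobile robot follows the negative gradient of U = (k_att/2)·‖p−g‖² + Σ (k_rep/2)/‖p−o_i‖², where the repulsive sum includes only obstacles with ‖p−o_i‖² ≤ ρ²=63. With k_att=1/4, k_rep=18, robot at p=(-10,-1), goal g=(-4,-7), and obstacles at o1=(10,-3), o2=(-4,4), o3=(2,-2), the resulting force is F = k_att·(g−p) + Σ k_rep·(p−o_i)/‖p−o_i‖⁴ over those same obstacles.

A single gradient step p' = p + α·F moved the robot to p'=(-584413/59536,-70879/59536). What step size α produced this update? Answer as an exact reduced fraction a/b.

α = 1/8

F_att = 1/4·(g−p) = 1/4·(6,-6) = (1.5000,-1.5000)
o1: d²=404 > ρ²=63 → inactive
o2: d²=61 ≤ ρ²=63; F_rep = 18·(-6,-5)/61² = (-0.0290,-0.0242)
o3: d²=145 > ρ²=63 → inactive
F = F_att + ΣF_rep = (1.4710,-1.5242)
Δp = p'−p = (0.1839,-0.1905); α = Δx/Fx = (10947/59536) / (10947/7442) = 1/8
check: Δy/Fy = (-11343/59536) / (-11343/7442) = 1/8 ✓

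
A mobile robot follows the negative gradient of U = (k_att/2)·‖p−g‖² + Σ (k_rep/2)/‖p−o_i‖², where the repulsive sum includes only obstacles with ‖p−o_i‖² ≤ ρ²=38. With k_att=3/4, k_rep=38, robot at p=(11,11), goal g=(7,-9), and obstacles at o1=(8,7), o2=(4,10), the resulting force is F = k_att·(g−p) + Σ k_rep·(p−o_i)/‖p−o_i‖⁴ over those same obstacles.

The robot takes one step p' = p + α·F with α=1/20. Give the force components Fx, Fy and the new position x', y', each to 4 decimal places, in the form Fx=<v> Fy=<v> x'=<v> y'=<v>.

F_att = 3/4·(g−p) = 3/4·(-4,-20) = (-3.0000,-15.0000)
o1: d²=25 ≤ ρ²=38; F_rep = 38·(3,4)/25² = (0.1824,0.2432)
o2: d²=50 > ρ²=38 → inactive
F = F_att + ΣF_rep = (-2.8176,-14.7568)
p' = p + 1/20·F = (10.8591,10.2622)

Fx=-2.8176 Fy=-14.7568 x'=10.8591 y'=10.2622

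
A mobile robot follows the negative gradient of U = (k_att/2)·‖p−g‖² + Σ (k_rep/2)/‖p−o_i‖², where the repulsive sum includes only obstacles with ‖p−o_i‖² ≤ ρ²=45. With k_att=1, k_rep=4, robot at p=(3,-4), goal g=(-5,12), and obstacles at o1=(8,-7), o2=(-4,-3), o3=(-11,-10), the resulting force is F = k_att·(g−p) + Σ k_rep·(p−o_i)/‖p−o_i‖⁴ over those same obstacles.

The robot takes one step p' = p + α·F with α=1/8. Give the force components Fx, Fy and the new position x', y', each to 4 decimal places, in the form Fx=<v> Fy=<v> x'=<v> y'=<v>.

F_att = 1·(g−p) = 1·(-8,16) = (-8.0000,16.0000)
o1: d²=34 ≤ ρ²=45; F_rep = 4·(-5,3)/34² = (-0.0173,0.0104)
o2: d²=50 > ρ²=45 → inactive
o3: d²=232 > ρ²=45 → inactive
F = F_att + ΣF_rep = (-8.0173,16.0104)
p' = p + 1/8·F = (1.9978,-1.9987)

Fx=-8.0173 Fy=16.0104 x'=1.9978 y'=-1.9987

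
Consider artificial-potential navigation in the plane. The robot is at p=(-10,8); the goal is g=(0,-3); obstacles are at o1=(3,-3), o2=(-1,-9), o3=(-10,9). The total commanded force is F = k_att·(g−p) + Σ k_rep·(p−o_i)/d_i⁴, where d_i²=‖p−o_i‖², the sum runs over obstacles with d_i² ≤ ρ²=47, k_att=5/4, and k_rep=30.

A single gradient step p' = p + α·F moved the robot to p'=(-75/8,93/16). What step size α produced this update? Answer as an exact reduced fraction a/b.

α = 1/20

F_att = 5/4·(g−p) = 5/4·(10,-11) = (12.5000,-13.7500)
o1: d²=290 > ρ²=47 → inactive
o2: d²=370 > ρ²=47 → inactive
o3: d²=1 ≤ ρ²=47; F_rep = 30·(0,-1)/1² = (0.0000,-30.0000)
F = F_att + ΣF_rep = (12.5000,-43.7500)
Δp = p'−p = (0.6250,-2.1875); α = Δx/Fx = (5/8) / (25/2) = 1/20
check: Δy/Fy = (-35/16) / (-175/4) = 1/20 ✓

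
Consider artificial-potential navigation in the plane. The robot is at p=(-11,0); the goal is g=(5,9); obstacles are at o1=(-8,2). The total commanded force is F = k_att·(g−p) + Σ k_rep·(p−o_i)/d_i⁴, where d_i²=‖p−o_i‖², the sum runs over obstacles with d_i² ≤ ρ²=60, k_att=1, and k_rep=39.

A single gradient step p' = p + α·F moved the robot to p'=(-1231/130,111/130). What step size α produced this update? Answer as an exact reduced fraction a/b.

F_att = 1·(g−p) = 1·(16,9) = (16.0000,9.0000)
o1: d²=13 ≤ ρ²=60; F_rep = 39·(-3,-2)/13² = (-0.6923,-0.4615)
F = F_att + ΣF_rep = (15.3077,8.5385)
Δp = p'−p = (1.5308,0.8538); α = Δx/Fx = (199/130) / (199/13) = 1/10
check: Δy/Fy = (111/130) / (111/13) = 1/10 ✓

α = 1/10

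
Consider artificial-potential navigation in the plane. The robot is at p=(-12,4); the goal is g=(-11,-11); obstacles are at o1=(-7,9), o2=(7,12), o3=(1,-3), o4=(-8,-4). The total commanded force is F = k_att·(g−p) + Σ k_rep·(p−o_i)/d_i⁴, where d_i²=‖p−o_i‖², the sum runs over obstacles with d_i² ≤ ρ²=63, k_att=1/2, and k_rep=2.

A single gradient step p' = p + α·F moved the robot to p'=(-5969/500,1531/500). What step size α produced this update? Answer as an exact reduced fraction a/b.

α = 1/8

F_att = 1/2·(g−p) = 1/2·(1,-15) = (0.5000,-7.5000)
o1: d²=50 ≤ ρ²=63; F_rep = 2·(-5,-5)/50² = (-0.0040,-0.0040)
o2: d²=425 > ρ²=63 → inactive
o3: d²=218 > ρ²=63 → inactive
o4: d²=80 > ρ²=63 → inactive
F = F_att + ΣF_rep = (0.4960,-7.5040)
Δp = p'−p = (0.0620,-0.9380); α = Δx/Fx = (31/500) / (62/125) = 1/8
check: Δy/Fy = (-469/500) / (-938/125) = 1/8 ✓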